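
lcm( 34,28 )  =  476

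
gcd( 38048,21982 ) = 58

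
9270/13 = 713 + 1/13=713.08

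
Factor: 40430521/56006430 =2^( - 1)*3^(- 1)*5^ (  -  1 )*131^(-1 )*14251^( - 1) * 40430521^1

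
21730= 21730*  1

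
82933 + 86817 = 169750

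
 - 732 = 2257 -2989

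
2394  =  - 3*( - 798 ) 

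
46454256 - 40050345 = 6403911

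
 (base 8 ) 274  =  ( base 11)161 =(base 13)116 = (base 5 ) 1223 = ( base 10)188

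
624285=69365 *9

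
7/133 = 1/19 = 0.05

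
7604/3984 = 1901/996 = 1.91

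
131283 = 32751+98532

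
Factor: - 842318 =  - 2^1 *421159^1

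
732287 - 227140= 505147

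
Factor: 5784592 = 2^4 * 11^1*23^1*1429^1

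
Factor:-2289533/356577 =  - 3^( - 1)*13^( - 1)*41^( - 1 )*223^( - 1)*491^1*4663^1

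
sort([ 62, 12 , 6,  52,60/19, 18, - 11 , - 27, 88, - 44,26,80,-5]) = [ - 44 , - 27, - 11, - 5, 60/19, 6, 12,18,26,52, 62,  80, 88]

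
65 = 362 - 297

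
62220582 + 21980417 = 84200999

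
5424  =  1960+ 3464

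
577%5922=577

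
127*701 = 89027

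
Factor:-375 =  - 3^1*5^3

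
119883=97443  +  22440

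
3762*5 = 18810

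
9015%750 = 15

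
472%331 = 141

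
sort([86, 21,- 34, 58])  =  [ - 34, 21,58, 86]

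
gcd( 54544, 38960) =7792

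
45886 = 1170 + 44716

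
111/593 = 111/593  =  0.19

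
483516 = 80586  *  6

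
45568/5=9113+3/5= 9113.60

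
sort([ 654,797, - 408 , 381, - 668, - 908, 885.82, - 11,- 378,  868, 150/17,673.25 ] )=[- 908, - 668, - 408, - 378, - 11, 150/17,381,654,  673.25,797, 868, 885.82] 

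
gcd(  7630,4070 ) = 10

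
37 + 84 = 121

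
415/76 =5+35/76=5.46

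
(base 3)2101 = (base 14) 48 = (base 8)100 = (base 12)54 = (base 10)64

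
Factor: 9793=7^1*1399^1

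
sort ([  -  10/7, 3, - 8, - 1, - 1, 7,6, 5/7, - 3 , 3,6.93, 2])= [ - 8, - 3,  -  10/7, - 1,-1 , 5/7, 2,3 , 3,6,6.93, 7]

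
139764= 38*3678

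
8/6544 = 1/818 = 0.00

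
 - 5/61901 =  - 1  +  61896/61901= - 0.00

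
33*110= 3630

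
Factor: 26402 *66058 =1744063316  =  2^2*43^1*307^1*33029^1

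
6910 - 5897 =1013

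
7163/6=1193 + 5/6 = 1193.83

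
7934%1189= 800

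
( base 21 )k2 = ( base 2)110100110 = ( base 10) 422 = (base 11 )354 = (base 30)e2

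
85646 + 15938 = 101584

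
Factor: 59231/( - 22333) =  -  23^( - 1)*61^1=-  61/23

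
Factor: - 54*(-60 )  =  3240 = 2^3*3^4*5^1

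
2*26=52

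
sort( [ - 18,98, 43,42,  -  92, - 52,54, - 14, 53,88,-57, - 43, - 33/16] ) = [ - 92, - 57, - 52 , - 43, -18,-14, - 33/16, 42, 43,53, 54, 88 , 98] 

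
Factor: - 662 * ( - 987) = 2^1*3^1*7^1*47^1*331^1 =653394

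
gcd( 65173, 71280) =1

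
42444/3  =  14148 =14148.00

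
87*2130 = 185310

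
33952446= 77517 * 438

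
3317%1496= 325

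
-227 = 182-409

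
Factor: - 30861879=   -  3^1 * 10287293^1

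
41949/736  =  56 +733/736 =57.00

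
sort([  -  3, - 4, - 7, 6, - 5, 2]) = [ - 7, - 5 , - 4, - 3, 2, 6]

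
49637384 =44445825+5191559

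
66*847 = 55902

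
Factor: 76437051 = 3^1 *25479017^1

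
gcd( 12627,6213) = 3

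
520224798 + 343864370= 864089168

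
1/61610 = 1/61610 = 0.00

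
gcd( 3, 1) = 1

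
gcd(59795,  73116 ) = 1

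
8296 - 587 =7709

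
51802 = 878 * 59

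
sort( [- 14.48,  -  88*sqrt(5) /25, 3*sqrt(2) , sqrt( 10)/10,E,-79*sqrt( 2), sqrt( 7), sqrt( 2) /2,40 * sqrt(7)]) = [-79*sqrt ( 2),-14.48, - 88*sqrt(5 ) /25,sqrt(10)/10, sqrt(2) /2, sqrt( 7),  E,  3*sqrt(2),40*sqrt(7) ]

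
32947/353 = 32947/353 =93.33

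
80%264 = 80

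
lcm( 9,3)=9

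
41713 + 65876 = 107589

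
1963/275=7+ 38/275 = 7.14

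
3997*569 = 2274293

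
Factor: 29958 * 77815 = 2^1*3^1*5^1 * 79^1 *197^1 * 4993^1 = 2331181770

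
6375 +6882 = 13257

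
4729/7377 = 4729/7377 = 0.64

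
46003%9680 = 7283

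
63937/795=63937/795 =80.42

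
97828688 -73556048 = 24272640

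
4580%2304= 2276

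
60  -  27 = 33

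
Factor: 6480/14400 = 2^ ( - 2)*3^2*5^( - 1) = 9/20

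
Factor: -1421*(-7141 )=7^2 * 29^1*37^1*193^1 = 10147361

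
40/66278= 20/33139 = 0.00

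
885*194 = 171690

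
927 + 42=969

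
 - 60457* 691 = -41775787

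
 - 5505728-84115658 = -89621386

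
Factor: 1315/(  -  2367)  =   - 3^( - 2)*5^1= - 5/9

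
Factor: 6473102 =2^1*53^1*79^1*773^1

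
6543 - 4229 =2314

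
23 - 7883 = -7860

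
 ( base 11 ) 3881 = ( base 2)1001110111010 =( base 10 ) 5050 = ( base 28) 6CA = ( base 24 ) 8ia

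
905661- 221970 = 683691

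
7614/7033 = 7614/7033 = 1.08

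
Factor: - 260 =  - 2^2*5^1*13^1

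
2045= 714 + 1331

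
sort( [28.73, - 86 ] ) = [ - 86,28.73]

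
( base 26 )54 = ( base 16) 86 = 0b10000110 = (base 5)1014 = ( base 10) 134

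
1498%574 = 350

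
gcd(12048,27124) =4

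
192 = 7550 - 7358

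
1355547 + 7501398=8856945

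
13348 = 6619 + 6729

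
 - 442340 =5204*( - 85 )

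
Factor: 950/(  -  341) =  - 2^1*5^2*11^( - 1)*19^1*31^(- 1 )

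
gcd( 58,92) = 2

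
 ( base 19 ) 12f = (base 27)f9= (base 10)414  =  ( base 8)636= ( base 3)120100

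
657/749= 657/749 = 0.88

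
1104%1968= 1104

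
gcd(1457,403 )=31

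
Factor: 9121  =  7^1*1303^1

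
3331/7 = 3331/7 = 475.86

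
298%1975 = 298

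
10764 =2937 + 7827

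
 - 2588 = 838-3426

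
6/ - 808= - 1+ 401/404= -0.01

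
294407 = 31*9497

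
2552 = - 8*( - 319)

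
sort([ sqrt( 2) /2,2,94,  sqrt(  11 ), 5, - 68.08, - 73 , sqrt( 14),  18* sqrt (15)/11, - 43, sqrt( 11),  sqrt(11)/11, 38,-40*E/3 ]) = [-73, - 68.08, - 43,-40 * E/3,  sqrt ( 11) /11, sqrt(2)/2,  2,sqrt( 11 ) , sqrt(11 ), sqrt( 14),  5, 18*sqrt( 15)/11,38, 94 ] 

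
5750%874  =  506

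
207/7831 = 207/7831 = 0.03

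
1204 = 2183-979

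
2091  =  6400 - 4309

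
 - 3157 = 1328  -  4485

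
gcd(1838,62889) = 1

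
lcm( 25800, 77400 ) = 77400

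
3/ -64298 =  - 1 + 64295/64298 = -0.00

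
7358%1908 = 1634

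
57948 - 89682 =-31734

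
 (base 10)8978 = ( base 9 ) 13275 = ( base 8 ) 21422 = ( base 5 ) 241403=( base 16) 2312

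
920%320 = 280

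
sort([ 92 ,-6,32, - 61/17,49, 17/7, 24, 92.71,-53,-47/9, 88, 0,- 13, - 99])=[ - 99,-53, -13,-6,-47/9,-61/17,0, 17/7,24, 32,49 , 88, 92, 92.71]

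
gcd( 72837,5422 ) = 1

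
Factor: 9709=7^1 * 19^1*73^1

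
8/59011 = 8/59011 = 0.00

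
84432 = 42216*2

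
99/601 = 99/601 =0.16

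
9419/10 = 9419/10 =941.90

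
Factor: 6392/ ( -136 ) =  - 47^1 = - 47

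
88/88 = 1  =  1.00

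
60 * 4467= 268020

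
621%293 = 35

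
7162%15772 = 7162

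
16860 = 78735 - 61875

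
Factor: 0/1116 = 0  =  0^1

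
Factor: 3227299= 103^1*31333^1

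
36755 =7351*5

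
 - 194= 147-341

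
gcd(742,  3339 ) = 371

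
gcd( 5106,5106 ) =5106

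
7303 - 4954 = 2349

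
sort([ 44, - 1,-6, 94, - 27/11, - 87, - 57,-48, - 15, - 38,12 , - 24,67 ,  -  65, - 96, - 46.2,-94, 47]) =[ - 96, - 94, - 87, - 65, - 57, - 48, - 46.2, - 38, - 24, - 15, -6,-27/11,  -  1 , 12, 44,47,  67,94 ] 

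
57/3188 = 57/3188 = 0.02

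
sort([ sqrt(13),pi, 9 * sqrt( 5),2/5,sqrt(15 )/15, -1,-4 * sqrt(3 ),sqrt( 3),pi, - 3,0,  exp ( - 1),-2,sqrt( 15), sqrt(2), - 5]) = [ - 4 * sqrt( 3), - 5,- 3,-2, - 1, 0,sqrt(15) /15,exp( - 1),2/5,  sqrt( 2 ), sqrt( 3 ),pi,pi,  sqrt( 13), sqrt( 15),  9*sqrt( 5 )]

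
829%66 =37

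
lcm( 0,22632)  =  0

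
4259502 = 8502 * 501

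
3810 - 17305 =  - 13495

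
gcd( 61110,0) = 61110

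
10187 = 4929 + 5258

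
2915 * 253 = 737495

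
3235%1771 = 1464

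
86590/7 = 12370 = 12370.00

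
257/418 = 257/418 =0.61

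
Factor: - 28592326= - 2^1*7^1*107^1*19087^1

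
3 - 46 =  - 43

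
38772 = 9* 4308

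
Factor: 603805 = 5^1*197^1 * 613^1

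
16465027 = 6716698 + 9748329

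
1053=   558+495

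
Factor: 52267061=7^1* 11^1 *17^1 * 39929^1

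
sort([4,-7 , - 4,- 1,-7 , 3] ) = [ - 7, - 7 ,  -  4,-1 , 3,4]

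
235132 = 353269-118137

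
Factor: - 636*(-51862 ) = 2^3*3^1*53^1 * 25931^1=32984232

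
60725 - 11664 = 49061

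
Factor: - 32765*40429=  -5^1 * 6553^1*40429^1 = - 1324656185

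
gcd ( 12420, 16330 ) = 230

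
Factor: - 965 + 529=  - 2^2*109^1 = - 436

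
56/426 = 28/213=0.13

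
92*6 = 552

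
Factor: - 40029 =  - 3^1 * 11^1 * 1213^1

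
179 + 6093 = 6272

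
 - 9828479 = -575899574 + 566071095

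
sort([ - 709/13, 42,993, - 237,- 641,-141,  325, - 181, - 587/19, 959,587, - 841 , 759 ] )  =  [ - 841,- 641, - 237, -181, - 141, - 709/13, - 587/19, 42, 325,587,759, 959,993]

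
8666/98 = 619/7 =88.43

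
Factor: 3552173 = 3552173^1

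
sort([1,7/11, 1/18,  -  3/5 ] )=[  -  3/5,1/18, 7/11, 1] 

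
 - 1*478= -478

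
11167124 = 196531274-185364150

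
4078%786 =148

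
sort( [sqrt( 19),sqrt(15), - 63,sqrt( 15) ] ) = [ - 63, sqrt (15 ), sqrt(15),sqrt( 19 ) ] 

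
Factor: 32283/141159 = 3^1* 17^1 * 223^( - 1)=51/223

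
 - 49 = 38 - 87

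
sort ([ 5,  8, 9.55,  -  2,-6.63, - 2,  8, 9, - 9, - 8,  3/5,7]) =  [ - 9 , - 8,  -  6.63, - 2, - 2, 3/5,  5, 7, 8 , 8,  9,9.55 ] 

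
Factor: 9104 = 2^4*569^1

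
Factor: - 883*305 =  - 269315 = - 5^1*61^1*883^1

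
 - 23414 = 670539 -693953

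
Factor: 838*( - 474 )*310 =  - 123135720   =  -2^3  *3^1*5^1*31^1*79^1*419^1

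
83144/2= 41572 = 41572.00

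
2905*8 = 23240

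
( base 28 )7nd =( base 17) 1448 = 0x1801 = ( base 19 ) h08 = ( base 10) 6145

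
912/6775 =912/6775 = 0.13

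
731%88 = 27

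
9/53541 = 1/5949 = 0.00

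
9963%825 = 63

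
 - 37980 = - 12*3165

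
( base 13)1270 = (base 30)2RG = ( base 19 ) 754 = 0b101001000010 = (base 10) 2626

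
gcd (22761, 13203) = 81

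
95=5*19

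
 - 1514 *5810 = -8796340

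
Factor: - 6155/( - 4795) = 7^(-1 ) *137^(  -  1)*1231^1 = 1231/959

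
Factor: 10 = 2^1*5^1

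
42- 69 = - 27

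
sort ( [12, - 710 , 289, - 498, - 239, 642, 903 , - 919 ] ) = [-919,  -  710, - 498, - 239, 12 , 289 , 642,  903]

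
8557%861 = 808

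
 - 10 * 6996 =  - 69960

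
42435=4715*9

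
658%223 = 212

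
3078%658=446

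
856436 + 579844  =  1436280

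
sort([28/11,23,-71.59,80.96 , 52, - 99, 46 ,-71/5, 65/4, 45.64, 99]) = [ - 99, - 71.59,- 71/5,28/11,65/4,  23,  45.64, 46 , 52 , 80.96, 99]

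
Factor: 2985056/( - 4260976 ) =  - 2^1* 251^( - 1)*1061^( - 1)*93283^1 = - 186566/266311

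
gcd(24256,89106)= 2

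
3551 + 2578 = 6129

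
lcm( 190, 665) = 1330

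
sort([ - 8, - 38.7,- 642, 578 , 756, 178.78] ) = [ - 642,-38.7,-8, 178.78 , 578, 756]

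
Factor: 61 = 61^1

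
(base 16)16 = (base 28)m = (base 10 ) 22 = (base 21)11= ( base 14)18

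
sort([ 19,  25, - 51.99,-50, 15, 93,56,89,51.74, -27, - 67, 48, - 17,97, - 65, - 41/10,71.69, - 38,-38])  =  [ - 67, -65, - 51.99, - 50, - 38, - 38, - 27 , - 17, - 41/10,15,19,25,48,51.74, 56, 71.69, 89,  93, 97 ]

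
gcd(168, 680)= 8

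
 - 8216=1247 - 9463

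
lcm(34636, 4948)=34636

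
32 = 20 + 12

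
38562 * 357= 13766634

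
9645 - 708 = 8937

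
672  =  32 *21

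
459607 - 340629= 118978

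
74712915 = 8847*8445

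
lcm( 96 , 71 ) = 6816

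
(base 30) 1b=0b101001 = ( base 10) 41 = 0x29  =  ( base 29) 1c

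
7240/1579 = 4  +  924/1579=4.59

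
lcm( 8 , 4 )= 8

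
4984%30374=4984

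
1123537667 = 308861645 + 814676022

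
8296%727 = 299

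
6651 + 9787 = 16438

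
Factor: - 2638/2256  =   - 2^( - 3)*3^( - 1)*47^( - 1 )*1319^1 = - 1319/1128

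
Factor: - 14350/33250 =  - 41/95 = -5^(-1 )*19^(-1) * 41^1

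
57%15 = 12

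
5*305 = 1525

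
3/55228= 3/55228 = 0.00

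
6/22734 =1/3789 = 0.00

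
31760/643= 49+253/643 = 49.39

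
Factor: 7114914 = 2^1*3^2*395273^1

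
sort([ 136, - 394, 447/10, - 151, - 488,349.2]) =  [ - 488, - 394, - 151,  447/10,136, 349.2 ] 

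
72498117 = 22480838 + 50017279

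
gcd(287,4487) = 7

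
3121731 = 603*5177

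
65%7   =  2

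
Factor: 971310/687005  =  2^1 * 3^1 * 11^(-1 ) * 12491^( - 1 )*32377^1 = 194262/137401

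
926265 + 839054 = 1765319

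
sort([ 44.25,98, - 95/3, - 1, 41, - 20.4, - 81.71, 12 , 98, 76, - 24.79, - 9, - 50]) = [ - 81.71, - 50, - 95/3,- 24.79,  -  20.4,-9,-1, 12,41, 44.25,76,98,98]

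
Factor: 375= 3^1 * 5^3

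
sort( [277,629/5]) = [629/5, 277]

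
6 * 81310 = 487860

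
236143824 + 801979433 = 1038123257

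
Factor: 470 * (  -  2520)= - 1184400 = - 2^4*3^2 * 5^2*7^1* 47^1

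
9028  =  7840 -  - 1188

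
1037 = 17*61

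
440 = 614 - 174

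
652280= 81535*8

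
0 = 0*179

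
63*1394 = 87822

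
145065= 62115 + 82950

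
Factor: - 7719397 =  - 7^1*53^1*20807^1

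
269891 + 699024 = 968915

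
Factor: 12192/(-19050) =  - 2^4*5^ ( - 2) =-  16/25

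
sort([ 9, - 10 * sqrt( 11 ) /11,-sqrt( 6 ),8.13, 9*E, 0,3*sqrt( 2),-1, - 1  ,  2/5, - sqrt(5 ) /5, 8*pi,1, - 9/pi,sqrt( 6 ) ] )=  [ - 10*sqrt( 11) /11,-9/pi, - sqrt( 6),  -  1, - 1,-sqrt ( 5 ) /5,0,2/5,1, sqrt( 6),3*sqrt(2),8.13,9, 9*E, 8*pi ]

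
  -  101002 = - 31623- 69379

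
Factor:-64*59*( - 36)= 2^8*3^2 *59^1=135936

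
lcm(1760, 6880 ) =75680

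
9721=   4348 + 5373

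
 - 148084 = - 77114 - 70970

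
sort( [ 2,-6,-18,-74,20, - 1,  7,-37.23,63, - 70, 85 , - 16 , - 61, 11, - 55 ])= [ - 74 , - 70, -61,-55,-37.23,-18,-16, - 6,-1, 2,7 , 11, 20, 63, 85 ]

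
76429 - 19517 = 56912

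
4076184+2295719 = 6371903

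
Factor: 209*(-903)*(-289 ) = 3^1*7^1*11^1*17^2*19^1*43^1 = 54542103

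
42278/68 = 21139/34 = 621.74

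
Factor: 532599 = 3^1*177533^1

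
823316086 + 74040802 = 897356888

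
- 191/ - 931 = 191/931 = 0.21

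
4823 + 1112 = 5935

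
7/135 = 7/135 = 0.05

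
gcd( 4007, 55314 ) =1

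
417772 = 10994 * 38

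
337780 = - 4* ( - 84445)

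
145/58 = 5/2 = 2.50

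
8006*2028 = 16236168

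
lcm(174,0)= 0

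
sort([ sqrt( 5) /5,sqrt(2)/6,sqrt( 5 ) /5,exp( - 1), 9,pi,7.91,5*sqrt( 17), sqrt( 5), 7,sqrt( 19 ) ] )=[ sqrt(2) /6,exp( - 1 ),sqrt( 5)/5,sqrt( 5 ) /5,sqrt( 5), pi,sqrt( 19 ) , 7 , 7.91,9,5*sqrt( 17) ]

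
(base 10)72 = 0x48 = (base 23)33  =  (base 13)57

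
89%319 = 89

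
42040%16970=8100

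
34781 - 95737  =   - 60956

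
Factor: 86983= 13^1*6691^1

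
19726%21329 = 19726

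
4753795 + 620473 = 5374268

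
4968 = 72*69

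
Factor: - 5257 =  - 7^1*751^1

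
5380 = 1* 5380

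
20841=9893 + 10948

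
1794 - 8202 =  - 6408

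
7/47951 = 7/47951= 0.00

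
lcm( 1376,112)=9632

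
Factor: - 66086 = -2^1*173^1*191^1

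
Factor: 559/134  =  2^( - 1)*13^1*43^1*67^( -1)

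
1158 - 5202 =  - 4044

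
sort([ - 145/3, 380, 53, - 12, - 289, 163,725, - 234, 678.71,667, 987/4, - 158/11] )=[ - 289,-234, - 145/3 , - 158/11,-12 , 53,  163,987/4,380, 667, 678.71, 725]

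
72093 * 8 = 576744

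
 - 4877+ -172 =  - 5049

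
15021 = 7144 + 7877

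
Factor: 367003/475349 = 481/623 = 7^( - 1 ) * 13^1  *37^1*89^( - 1)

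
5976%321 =198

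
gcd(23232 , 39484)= 4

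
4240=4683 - 443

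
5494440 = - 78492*(-70)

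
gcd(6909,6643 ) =7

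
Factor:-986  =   - 2^1*17^1*29^1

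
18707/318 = 58 + 263/318 = 58.83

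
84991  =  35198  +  49793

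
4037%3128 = 909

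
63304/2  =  31652 =31652.00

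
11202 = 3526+7676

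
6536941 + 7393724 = 13930665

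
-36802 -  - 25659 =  - 11143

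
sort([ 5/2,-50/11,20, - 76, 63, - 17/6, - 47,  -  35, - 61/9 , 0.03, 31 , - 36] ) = [ - 76,  -  47 , - 36 , - 35, - 61/9, - 50/11, - 17/6,  0.03 , 5/2,20, 31,63 ] 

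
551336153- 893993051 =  - 342656898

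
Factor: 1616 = 2^4*101^1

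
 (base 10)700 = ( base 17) 273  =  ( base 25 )130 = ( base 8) 1274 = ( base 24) 154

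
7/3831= 7/3831 = 0.00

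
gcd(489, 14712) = 3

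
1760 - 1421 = 339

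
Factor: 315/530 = 63/106= 2^( - 1) * 3^2*7^1*53^( - 1) 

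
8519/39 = 8519/39  =  218.44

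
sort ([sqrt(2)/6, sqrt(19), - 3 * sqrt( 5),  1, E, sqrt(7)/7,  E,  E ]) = [ -3 * sqrt( 5), sqrt( 2)/6, sqrt( 7)/7,1, E,E,  E,  sqrt( 19) ]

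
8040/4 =2010  =  2010.00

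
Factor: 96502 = 2^1*7^1 * 61^1 *113^1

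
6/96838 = 3/48419 = 0.00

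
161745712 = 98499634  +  63246078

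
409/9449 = 409/9449=0.04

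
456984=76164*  6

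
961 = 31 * 31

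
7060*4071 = 28741260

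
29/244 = 29/244 = 0.12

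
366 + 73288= 73654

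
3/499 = 3/499=0.01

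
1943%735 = 473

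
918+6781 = 7699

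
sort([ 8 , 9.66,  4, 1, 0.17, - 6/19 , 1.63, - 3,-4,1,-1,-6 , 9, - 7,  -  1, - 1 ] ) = [-7,-6 , - 4, - 3, - 1, - 1, - 1, - 6/19, 0.17,1, 1,  1.63, 4, 8, 9, 9.66 ] 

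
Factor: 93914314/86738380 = 2^(-1)*5^( - 1)*13^2*31^1*8963^1 * 4336919^( - 1) = 46957157/43369190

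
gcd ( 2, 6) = 2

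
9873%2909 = 1146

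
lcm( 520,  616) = 40040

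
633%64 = 57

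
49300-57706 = - 8406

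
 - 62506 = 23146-85652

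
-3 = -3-0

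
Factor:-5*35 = -5^2*7^1 = - 175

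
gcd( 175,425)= 25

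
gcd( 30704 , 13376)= 304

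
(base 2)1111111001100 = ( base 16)1FCC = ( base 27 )b4d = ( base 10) 8140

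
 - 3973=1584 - 5557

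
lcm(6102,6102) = 6102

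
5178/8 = 647  +  1/4=647.25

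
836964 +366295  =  1203259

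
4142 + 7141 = 11283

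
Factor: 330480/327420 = 108/107 = 2^2*3^3*107^(-1) 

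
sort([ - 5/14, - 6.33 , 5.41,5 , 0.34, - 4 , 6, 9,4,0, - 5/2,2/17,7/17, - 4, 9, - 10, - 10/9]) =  [ - 10 , - 6.33, - 4, - 4, - 5/2, - 10/9, - 5/14 , 0,2/17,0.34,  7/17,4,5,5.41,6,9,9]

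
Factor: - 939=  - 3^1*313^1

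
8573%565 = 98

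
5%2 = 1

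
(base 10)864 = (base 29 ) 10N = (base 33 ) q6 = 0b1101100000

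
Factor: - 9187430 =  - 2^1*5^1 * 7^1*131249^1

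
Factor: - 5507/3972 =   -  2^( - 2) *3^( - 1 )*331^ ( - 1 )*5507^1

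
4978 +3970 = 8948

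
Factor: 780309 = 3^2*277^1 *313^1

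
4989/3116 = 1 + 1873/3116   =  1.60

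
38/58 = 19/29 = 0.66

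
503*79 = 39737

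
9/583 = 9/583 = 0.02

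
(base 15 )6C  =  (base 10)102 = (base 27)3L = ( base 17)60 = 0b1100110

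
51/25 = 2+1/25 = 2.04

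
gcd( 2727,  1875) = 3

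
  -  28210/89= - 28210/89 =- 316.97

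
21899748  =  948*23101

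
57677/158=57677/158 = 365.04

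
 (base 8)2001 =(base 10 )1025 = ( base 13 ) 60b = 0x401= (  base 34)U5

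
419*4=1676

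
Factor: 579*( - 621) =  - 3^4*23^1*193^1 =- 359559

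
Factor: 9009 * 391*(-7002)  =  -24664678038 = -2^1*3^4 * 7^1*11^1*13^1*17^1*23^1*389^1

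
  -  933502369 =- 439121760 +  - 494380609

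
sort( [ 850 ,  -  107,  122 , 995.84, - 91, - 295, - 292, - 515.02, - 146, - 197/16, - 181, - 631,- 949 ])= [ - 949, - 631,-515.02, - 295, - 292, - 181,-146, - 107,  -  91, - 197/16, 122, 850,  995.84] 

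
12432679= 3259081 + 9173598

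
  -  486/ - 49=486/49 = 9.92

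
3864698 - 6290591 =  - 2425893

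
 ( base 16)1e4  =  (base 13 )2B3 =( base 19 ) 169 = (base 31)FJ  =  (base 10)484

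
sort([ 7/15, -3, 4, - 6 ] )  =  [  -  6, - 3, 7/15, 4 ] 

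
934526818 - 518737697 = 415789121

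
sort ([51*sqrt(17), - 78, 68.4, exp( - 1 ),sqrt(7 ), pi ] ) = [ - 78,exp( - 1), sqrt( 7 ),pi,  68.4, 51*sqrt(17)] 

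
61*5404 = 329644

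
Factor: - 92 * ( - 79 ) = 2^2 * 23^1*79^1 = 7268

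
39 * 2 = 78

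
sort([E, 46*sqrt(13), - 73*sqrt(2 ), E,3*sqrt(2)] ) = [ - 73*sqrt( 2 ),E , E, 3 * sqrt( 2), 46*sqrt(13)] 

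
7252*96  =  696192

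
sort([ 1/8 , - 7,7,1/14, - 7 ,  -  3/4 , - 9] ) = [-9, - 7, - 7, - 3/4,1/14,1/8,7 ]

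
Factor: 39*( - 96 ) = - 3744= - 2^5*3^2*13^1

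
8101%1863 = 649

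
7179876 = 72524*99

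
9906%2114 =1450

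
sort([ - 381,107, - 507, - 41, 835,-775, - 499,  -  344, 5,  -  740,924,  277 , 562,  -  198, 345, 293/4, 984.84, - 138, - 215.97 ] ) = [-775, - 740,  -  507, - 499, - 381, - 344, -215.97, - 198, - 138, - 41, 5,  293/4,107,277, 345, 562, 835, 924, 984.84] 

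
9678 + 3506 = 13184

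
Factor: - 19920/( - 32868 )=2^2*3^( - 1 )*5^1 * 11^( - 1 ) = 20/33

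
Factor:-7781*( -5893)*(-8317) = -381363002261 = - 31^1*71^1 *83^1*251^1*8317^1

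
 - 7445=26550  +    -  33995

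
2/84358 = 1/42179  =  0.00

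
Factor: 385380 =2^2 * 3^2*5^1* 2141^1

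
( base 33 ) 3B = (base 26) 46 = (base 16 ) 6E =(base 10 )110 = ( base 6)302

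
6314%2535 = 1244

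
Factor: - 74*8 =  - 2^4 *37^1 = - 592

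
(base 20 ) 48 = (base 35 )2i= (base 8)130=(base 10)88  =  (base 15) 5D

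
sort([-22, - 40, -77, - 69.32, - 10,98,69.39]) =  [ - 77, - 69.32, - 40 , - 22, - 10,69.39, 98 ]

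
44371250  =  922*48125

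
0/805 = 0 = 0.00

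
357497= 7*51071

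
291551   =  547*533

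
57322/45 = 1273+37/45 = 1273.82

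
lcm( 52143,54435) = 4953585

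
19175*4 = 76700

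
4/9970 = 2/4985 = 0.00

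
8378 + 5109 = 13487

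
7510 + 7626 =15136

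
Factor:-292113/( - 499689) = 349/597= 3^( - 1)*199^ (- 1 )*349^1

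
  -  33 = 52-85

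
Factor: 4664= 2^3*11^1*53^1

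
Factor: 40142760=2^3 * 3^1 * 5^1 * 7^2 * 6827^1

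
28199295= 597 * 47235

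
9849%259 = 7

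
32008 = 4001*8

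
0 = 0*46497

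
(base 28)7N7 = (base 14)2347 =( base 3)22102101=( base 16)17fb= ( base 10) 6139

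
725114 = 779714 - 54600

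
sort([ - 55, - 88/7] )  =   [- 55,-88/7]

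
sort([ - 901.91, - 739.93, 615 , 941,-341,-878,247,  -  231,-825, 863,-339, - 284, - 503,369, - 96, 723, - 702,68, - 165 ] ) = [ - 901.91, - 878,-825, - 739.93, - 702, - 503, - 341, - 339, - 284, - 231, - 165 , - 96,68, 247,369,615,723, 863 , 941]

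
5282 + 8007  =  13289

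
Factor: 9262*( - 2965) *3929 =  - 2^1 * 5^1*11^1*421^1*593^1*3929^1 = - 107897530070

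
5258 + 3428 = 8686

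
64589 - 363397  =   - 298808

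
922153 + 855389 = 1777542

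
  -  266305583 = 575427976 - 841733559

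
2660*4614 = 12273240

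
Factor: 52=2^2*13^1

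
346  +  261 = 607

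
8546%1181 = 279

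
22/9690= 11/4845  =  0.00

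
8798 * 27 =237546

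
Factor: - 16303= - 7^1*17^1*137^1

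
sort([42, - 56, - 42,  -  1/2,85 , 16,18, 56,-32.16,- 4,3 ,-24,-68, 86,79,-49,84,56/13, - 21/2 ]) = [-68, - 56, -49,-42,-32.16,-24, - 21/2,-4,-1/2,3,56/13,16, 18  ,  42, 56 , 79, 84,  85, 86 ] 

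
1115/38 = 29+13/38 = 29.34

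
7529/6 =1254  +  5/6 = 1254.83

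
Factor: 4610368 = 2^6 * 7^1 * 41^1*251^1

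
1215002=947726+267276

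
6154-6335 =  -  181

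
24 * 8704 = 208896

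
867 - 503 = 364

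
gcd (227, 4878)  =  1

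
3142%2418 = 724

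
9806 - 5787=4019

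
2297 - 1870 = 427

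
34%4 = 2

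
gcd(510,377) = 1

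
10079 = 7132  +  2947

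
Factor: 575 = 5^2*23^1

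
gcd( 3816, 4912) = 8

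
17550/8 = 8775/4=2193.75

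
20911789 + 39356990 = 60268779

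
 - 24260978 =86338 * (-281 )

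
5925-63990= -58065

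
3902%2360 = 1542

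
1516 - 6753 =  - 5237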